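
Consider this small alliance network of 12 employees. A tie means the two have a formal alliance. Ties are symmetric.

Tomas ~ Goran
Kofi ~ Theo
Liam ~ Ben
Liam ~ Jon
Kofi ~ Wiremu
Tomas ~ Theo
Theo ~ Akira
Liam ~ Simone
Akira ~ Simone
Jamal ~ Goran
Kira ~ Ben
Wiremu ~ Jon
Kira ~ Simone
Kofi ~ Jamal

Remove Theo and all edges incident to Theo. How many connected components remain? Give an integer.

1

Theo's neighbors (Akira, Kofi, and Tomas) remain reachable from one another through other ties, so the rest of the network stays in one piece.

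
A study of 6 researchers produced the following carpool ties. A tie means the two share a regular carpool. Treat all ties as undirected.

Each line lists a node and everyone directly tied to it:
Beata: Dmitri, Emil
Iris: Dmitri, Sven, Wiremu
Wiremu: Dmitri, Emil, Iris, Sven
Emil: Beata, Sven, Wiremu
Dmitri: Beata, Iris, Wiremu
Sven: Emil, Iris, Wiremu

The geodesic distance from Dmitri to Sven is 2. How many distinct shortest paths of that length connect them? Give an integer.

The shortest distance is 2. The length-2 paths are: Dmitri–Wiremu–Sven; Dmitri–Iris–Sven.
That gives 2 distinct shortest paths.

2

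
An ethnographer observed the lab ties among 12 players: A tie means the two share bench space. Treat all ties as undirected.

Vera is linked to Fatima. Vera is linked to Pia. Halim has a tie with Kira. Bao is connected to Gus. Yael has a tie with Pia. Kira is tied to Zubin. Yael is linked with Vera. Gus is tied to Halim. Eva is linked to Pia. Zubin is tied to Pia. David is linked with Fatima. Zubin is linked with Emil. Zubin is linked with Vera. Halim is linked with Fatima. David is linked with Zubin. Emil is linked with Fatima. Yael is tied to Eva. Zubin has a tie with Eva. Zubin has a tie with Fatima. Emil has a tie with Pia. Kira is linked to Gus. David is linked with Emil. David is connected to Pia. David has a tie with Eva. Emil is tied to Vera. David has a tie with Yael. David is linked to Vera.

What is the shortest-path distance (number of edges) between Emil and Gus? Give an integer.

3

One shortest route is Emil – Zubin – Kira – Gus, which uses 3 edges, and at distance 2 from Emil we only reach {Eva, Halim, Kira, Yael}, which does not include Gus. So d(Emil,Gus) = 3.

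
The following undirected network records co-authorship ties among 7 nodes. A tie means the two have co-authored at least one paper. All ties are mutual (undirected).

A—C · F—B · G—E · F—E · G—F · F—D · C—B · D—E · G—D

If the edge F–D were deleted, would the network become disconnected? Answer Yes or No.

No

Even without that edge, F still reaches D via F – G – D, so the network stays connected. Not a bridge.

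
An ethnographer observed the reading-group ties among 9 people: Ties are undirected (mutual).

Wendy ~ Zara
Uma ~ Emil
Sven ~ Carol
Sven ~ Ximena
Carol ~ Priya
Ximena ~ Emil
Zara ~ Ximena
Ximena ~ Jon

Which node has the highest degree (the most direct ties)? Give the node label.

Degrees — Carol:2, Emil:2, Jon:1, Priya:1, Sven:2, Uma:1, Wendy:1, Ximena:4, Zara:2.
The maximum is 4, attained only by Ximena.

Ximena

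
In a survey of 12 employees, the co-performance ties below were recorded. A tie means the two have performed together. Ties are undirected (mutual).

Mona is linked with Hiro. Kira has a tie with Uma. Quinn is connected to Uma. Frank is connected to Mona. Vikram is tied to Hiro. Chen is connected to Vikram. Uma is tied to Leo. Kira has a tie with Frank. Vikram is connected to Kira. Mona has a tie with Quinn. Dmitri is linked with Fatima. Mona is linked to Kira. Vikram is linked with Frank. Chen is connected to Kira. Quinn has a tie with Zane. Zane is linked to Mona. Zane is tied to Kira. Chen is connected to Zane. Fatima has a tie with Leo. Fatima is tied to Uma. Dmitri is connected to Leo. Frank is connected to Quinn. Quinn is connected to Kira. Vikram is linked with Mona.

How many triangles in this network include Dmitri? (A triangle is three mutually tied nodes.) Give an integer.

1

Dmitri's neighbors: Fatima and Leo.
Neighbor pairs that are themselves tied: Dmitri–Fatima–Leo. Each forms one triangle with Dmitri, for 1 in total.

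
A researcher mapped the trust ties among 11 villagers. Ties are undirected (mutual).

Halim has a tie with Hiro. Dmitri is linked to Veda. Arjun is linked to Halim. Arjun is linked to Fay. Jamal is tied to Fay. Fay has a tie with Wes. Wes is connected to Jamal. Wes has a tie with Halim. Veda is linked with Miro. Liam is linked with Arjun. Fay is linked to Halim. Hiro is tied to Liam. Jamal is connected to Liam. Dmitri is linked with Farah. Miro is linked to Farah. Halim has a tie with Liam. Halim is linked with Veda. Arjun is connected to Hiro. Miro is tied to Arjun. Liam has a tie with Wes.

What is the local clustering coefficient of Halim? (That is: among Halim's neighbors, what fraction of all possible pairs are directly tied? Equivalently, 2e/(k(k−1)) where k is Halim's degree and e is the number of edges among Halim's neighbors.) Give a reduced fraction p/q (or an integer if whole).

Halim's neighbors: Arjun, Fay, Hiro, Liam, Veda, and Wes (k = 6).
Possible neighbor pairs: C(6,2) = 15. Edges among them: Arjun–Fay, Arjun–Hiro, Arjun–Liam, Fay–Wes, Hiro–Liam, Liam–Wes → e = 6.
Clustering(Halim) = 6/15 = 2/5.

2/5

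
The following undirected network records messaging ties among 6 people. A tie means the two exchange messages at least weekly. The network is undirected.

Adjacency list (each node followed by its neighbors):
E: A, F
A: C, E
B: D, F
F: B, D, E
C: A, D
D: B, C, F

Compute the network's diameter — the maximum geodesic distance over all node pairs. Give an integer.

Eccentricity of each node (its greatest distance to any other): A:3, B:3, C:2, D:2, E:2, F:2.
The maximum eccentricity is 3, realized for instance by the pair B–A via B – F – E – A. So the diameter is 3.

3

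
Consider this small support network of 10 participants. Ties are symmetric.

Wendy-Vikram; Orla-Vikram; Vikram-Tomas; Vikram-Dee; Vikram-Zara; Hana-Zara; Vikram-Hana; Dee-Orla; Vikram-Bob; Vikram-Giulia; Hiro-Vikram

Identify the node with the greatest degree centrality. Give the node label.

Degrees — Bob:1, Dee:2, Giulia:1, Hana:2, Hiro:1, Orla:2, Tomas:1, Vikram:9, Wendy:1, Zara:2.
The maximum is 9, attained only by Vikram.

Vikram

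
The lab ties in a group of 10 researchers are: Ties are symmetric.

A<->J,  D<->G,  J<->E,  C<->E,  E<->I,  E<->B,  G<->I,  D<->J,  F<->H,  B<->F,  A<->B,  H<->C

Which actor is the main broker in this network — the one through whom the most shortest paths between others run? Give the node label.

E

Unnormalized betweenness of each node: A:2, B:17/2, C:5, D:2, E:18, F:2, G:1, H:1, I:5, J:17/2.
E has the largest value, 18, making it the main broker — the node through which the most shortest paths run.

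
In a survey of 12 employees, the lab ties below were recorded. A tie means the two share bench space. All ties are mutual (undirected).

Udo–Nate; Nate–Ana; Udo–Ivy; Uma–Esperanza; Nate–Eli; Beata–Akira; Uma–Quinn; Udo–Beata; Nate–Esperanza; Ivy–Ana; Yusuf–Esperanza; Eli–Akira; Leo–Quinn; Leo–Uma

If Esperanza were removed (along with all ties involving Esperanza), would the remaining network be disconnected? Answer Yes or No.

Yes

Removing Esperanza leaves {Yusuf} with no path to {Leo, Quinn, and Uma}, so the network splits into 3 components. Esperanza is a cut vertex.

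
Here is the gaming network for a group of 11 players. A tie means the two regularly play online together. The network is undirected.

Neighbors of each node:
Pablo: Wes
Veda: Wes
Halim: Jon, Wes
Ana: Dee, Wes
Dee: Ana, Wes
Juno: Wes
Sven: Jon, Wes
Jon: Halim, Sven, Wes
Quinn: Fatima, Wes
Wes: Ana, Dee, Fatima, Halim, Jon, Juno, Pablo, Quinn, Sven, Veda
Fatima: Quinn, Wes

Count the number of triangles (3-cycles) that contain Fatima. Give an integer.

Fatima's neighbors: Quinn and Wes.
Neighbor pairs that are themselves tied: Fatima–Quinn–Wes. Each forms one triangle with Fatima, for 1 in total.

1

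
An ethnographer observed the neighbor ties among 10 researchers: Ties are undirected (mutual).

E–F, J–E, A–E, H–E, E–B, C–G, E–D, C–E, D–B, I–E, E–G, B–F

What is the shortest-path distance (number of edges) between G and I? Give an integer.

2

One shortest route is G – E – I, which uses 2 edges, and G and I are not directly tied, so nothing shorter exists. So d(G,I) = 2.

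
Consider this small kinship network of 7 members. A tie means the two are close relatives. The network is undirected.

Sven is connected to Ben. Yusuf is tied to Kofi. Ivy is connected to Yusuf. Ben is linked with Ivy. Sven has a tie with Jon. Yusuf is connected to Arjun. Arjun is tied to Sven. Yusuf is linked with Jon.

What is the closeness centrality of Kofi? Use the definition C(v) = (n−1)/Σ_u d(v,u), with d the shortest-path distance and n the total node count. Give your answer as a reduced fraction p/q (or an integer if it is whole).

6/13

Distances from Kofi: Arjun:2, Ben:3, Ivy:2, Jon:2, Sven:3, Yusuf:1. Sum = 13.
n = 7, so closeness = 6/13.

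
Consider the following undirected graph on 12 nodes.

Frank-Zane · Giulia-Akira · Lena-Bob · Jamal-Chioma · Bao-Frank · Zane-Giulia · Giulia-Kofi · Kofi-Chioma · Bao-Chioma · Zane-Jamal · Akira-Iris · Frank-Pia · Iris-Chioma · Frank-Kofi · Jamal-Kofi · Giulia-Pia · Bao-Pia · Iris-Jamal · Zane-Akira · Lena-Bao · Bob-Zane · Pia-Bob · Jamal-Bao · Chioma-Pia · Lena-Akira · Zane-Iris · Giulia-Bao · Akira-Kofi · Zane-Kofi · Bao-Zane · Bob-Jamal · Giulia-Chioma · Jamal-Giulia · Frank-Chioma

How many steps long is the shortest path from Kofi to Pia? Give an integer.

One shortest route is Kofi – Frank – Pia, which uses 2 edges, and Kofi and Pia are not directly tied, so nothing shorter exists. So d(Kofi,Pia) = 2.

2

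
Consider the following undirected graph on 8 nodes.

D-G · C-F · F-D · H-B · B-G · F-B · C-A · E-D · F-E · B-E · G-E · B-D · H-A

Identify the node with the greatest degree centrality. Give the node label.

B

Degrees — A:2, B:5, C:2, D:4, E:4, F:4, G:3, H:2.
The maximum is 5, attained only by B.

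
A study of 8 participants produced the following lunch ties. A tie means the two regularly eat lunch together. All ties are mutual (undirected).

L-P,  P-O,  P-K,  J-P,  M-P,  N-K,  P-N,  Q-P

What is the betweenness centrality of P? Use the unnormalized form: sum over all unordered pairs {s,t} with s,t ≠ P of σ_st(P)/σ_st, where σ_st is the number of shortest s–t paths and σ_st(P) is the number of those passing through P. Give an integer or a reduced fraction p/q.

20

Pairs whose geodesics pass through P — L–M: 1; L–O: 1; L–N: 1; L–K: 1; L–Q: 1; L–J: 1; M–O: 1; M–N: 1; M–K: 1; M–Q: 1; M–J: 1; O–N: 1; O–K: 1; O–Q: 1 … (+6 more pairs).
All other pairs contribute 0.
Summing the contributions gives betweenness(P) = 20.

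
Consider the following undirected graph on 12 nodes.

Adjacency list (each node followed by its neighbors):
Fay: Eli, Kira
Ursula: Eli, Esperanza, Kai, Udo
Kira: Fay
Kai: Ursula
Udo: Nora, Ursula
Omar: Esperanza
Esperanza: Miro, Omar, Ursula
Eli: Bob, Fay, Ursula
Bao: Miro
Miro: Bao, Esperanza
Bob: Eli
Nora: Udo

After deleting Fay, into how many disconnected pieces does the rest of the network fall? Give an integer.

2

Without Fay, the remaining ties split the others into: {Bao, Bob, Eli, Esperanza, Kai, Miro, Nora, Omar, Udo, Ursula}; {Kira}.
That's 2 separate components.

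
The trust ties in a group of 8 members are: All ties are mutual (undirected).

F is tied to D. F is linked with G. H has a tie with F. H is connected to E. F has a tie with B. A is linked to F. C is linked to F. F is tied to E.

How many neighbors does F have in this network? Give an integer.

7

F is directly tied to A, B, C, D, E, G, and H. That is 7 neighbors, so the degree of F is 7.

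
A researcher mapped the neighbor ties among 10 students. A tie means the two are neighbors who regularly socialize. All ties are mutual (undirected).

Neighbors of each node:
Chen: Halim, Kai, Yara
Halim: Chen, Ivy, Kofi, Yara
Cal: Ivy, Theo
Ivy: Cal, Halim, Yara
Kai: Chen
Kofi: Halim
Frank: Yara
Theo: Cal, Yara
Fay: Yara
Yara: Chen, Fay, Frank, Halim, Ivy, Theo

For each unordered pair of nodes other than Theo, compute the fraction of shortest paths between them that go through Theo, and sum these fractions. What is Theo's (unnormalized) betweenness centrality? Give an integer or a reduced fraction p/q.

Pairs whose geodesics pass through Theo — Fay–Cal: 1/2; Kai–Cal: 1/3; Cal–Frank: 1/2; Cal–Chen: 1/3; Cal–Yara: 1/2.
All other pairs contribute 0.
Summing the contributions gives betweenness(Theo) = 13/6.

13/6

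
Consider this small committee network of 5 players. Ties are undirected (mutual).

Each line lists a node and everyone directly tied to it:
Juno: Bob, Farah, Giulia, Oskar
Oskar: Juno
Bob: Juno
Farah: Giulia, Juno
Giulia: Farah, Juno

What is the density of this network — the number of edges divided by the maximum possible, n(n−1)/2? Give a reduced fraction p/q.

1/2

There are 5 edges and 5 nodes, so the maximum possible is C(5,2) = 10.
Density = 5/10 = 1/2.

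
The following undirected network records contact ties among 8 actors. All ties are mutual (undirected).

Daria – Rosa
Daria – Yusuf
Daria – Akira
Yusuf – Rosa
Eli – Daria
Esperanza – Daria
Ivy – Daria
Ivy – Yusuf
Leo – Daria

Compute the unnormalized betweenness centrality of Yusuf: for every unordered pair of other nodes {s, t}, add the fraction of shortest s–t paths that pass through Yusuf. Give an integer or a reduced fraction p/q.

Pairs whose geodesics pass through Yusuf — Ivy–Rosa: 1/2.
All other pairs contribute 0.
Summing the contributions gives betweenness(Yusuf) = 1/2.

1/2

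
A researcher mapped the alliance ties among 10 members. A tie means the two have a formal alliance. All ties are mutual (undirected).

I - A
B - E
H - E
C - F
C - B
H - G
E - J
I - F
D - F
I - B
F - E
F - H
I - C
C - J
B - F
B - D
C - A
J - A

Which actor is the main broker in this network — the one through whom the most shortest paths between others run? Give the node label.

F

Unnormalized betweenness of each node: A:1/2, B:10/3, C:25/6, D:0, E:31/6, F:35/3, G:0, H:8, I:13/6, J:2.
F has the largest value, 35/3, making it the main broker — the node through which the most shortest paths run.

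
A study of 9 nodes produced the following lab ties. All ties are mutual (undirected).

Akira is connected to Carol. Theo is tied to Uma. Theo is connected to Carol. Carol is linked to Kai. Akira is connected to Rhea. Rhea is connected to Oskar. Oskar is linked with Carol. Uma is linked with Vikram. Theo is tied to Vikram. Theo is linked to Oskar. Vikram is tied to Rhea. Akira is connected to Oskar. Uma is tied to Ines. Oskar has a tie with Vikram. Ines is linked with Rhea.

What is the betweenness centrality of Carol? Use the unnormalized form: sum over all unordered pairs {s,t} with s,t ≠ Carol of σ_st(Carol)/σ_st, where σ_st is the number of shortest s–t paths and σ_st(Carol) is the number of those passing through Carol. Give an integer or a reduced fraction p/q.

Pairs whose geodesics pass through Carol — Theo–Kai: 1; Theo–Akira: 1/2; Uma–Kai: 1; Uma–Akira: 1/5; Kai–Rhea: 2/2; Kai–Ines: 3/3; Kai–Vikram: 2/2; Kai–Oskar: 1; Kai–Akira: 1.
All other pairs contribute 0.
Summing the contributions gives betweenness(Carol) = 77/10.

77/10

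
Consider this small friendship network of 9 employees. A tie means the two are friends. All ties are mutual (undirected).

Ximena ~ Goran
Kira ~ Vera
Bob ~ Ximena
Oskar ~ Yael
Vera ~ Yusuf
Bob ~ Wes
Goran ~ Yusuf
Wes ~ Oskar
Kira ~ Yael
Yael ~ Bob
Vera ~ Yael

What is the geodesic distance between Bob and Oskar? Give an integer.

One shortest route is Bob – Yael – Oskar, which uses 2 edges, and Bob and Oskar are not directly tied, so nothing shorter exists. So d(Bob,Oskar) = 2.

2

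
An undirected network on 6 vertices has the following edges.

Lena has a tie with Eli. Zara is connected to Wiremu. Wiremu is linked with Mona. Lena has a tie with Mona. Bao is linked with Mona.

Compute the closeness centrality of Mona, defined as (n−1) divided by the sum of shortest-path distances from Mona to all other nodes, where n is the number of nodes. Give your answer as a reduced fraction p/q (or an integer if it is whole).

Distances from Mona: Bao:1, Eli:2, Lena:1, Wiremu:1, Zara:2. Sum = 7.
n = 6, so closeness = 5/7.

5/7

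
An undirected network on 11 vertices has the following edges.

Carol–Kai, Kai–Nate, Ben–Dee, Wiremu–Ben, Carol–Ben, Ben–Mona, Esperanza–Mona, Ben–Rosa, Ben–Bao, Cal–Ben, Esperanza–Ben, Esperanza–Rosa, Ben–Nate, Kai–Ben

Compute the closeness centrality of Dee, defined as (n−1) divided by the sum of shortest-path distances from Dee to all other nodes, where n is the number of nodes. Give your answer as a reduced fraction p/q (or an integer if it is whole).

10/19

Distances from Dee: Bao:2, Ben:1, Cal:2, Carol:2, Esperanza:2, Kai:2, Mona:2, Nate:2, Rosa:2, Wiremu:2. Sum = 19.
n = 11, so closeness = 10/19.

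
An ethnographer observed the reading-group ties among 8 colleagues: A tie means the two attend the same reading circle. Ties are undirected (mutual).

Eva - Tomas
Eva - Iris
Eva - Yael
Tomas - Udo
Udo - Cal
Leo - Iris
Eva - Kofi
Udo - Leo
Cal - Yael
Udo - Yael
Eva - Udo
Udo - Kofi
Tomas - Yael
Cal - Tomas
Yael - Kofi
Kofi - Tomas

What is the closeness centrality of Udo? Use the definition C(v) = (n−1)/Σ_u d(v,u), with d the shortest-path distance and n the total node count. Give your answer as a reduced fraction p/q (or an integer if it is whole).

Distances from Udo: Cal:1, Eva:1, Iris:2, Kofi:1, Leo:1, Tomas:1, Yael:1. Sum = 8.
n = 8, so closeness = 7/8.

7/8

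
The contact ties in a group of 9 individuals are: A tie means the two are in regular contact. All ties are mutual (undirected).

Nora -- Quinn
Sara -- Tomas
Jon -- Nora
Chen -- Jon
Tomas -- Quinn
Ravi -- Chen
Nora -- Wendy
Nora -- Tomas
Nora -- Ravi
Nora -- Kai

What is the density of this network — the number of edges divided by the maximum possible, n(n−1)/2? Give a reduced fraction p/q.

5/18

There are 10 edges and 9 nodes, so the maximum possible is C(9,2) = 36.
Density = 10/36 = 5/18.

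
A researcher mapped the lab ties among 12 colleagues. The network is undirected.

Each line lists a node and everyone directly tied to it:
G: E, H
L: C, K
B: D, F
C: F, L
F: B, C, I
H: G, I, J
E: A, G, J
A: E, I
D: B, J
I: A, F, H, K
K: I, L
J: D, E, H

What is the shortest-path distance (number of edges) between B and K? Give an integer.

One shortest route is B – F – I – K, which uses 3 edges, and at distance 2 from B we only reach {C, I, J}, which does not include K. So d(B,K) = 3.

3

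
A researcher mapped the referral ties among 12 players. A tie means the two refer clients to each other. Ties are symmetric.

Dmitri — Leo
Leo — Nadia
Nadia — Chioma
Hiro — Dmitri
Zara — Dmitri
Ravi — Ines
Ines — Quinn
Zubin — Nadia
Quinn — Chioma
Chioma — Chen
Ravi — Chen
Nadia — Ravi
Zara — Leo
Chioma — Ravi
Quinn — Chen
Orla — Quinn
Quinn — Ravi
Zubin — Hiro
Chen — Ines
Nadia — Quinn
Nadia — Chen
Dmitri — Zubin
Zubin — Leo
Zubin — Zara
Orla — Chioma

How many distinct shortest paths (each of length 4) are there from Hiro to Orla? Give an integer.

The shortest distance is 4. The length-4 paths are: Hiro–Zubin–Nadia–Chioma–Orla; Hiro–Zubin–Nadia–Quinn–Orla.
That gives 2 distinct shortest paths.

2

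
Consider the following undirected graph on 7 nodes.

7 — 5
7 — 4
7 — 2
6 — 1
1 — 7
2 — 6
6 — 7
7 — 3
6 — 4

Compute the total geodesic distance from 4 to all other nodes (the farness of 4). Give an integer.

10

Distances from 4: 1:2, 2:2, 3:2, 5:2, 6:1, 7:1.
Sum = 2 + 2 + 2 + 2 + 1 + 1 = 10.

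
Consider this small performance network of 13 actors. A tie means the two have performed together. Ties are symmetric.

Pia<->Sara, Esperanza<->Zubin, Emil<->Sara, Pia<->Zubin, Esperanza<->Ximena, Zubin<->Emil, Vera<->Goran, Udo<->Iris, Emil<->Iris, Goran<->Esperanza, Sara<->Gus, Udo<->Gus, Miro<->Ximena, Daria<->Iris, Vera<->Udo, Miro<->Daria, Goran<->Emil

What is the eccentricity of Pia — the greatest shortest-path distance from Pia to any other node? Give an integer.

4

Distances from Pia: Daria:4, Emil:2, Esperanza:2, Goran:3, Gus:2, Iris:3, Miro:4, Sara:1, Udo:3, Vera:4, Ximena:3, Zubin:1.
The largest is 4 (to Vera, Daria, and Miro), so the eccentricity of Pia is 4.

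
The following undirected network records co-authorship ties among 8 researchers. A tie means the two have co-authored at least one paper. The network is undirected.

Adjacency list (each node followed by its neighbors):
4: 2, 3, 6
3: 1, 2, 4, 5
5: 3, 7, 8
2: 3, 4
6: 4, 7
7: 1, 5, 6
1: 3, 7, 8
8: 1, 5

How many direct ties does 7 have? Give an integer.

3

7 is directly tied to 1, 5, and 6. That is 3 neighbors, so the degree of 7 is 3.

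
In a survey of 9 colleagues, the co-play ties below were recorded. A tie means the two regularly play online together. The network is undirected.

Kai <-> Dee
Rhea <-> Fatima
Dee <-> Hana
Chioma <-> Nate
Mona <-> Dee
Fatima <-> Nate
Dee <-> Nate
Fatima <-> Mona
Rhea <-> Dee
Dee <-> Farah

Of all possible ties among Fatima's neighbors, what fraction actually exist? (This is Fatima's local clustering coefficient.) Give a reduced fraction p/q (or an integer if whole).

0

Fatima's neighbors: Mona, Nate, and Rhea (k = 3).
Possible neighbor pairs: C(3,2) = 3. Edges among them: none → e = 0.
Clustering(Fatima) = 0/3 = 0.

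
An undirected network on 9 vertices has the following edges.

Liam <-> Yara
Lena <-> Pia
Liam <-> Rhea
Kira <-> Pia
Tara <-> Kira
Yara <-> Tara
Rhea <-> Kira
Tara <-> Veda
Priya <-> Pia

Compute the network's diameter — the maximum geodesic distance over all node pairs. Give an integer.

4

Eccentricity of each node (its greatest distance to any other): Kira:2, Lena:4, Liam:4, Pia:3, Priya:4, Rhea:3, Tara:3, Veda:4, Yara:4.
The maximum eccentricity is 4, realized for instance by the pair Liam–Priya via Liam – Rhea – Kira – Pia – Priya. So the diameter is 4.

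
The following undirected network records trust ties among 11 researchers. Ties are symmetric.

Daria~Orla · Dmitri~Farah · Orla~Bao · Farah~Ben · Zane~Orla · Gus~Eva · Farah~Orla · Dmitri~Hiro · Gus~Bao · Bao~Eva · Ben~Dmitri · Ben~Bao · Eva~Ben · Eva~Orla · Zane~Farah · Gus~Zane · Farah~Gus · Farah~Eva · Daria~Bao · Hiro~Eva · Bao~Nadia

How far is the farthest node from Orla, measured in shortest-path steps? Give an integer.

2

Distances from Orla: Bao:1, Ben:2, Daria:1, Dmitri:2, Eva:1, Farah:1, Gus:2, Hiro:2, Nadia:2, Zane:1.
The largest is 2 (to Dmitri, Ben, Gus, Nadia, and Hiro), so the eccentricity of Orla is 2.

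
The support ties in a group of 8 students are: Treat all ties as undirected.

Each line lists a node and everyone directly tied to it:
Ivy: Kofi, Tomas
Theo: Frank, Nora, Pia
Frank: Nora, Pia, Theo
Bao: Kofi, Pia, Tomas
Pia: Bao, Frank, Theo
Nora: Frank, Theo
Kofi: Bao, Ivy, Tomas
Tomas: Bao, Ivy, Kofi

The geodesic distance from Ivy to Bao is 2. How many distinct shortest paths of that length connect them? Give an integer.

The shortest distance is 2. The length-2 paths are: Ivy–Kofi–Bao; Ivy–Tomas–Bao.
That gives 2 distinct shortest paths.

2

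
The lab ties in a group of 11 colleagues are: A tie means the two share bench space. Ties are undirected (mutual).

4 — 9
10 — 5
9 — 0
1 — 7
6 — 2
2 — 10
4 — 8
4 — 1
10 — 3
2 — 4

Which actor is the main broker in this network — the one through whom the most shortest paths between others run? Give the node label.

Unnormalized betweenness of each node: 0:0, 1:9, 2:27, 3:0, 4:33, 5:0, 6:0, 7:0, 8:0, 9:9, 10:17.
4 has the largest value, 33, making it the main broker — the node through which the most shortest paths run.

4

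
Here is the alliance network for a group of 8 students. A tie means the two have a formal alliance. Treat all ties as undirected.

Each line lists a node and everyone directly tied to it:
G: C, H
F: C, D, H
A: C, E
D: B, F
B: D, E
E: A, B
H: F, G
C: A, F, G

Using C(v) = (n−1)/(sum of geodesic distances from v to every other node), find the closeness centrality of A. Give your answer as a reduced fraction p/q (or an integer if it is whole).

Distances from A: B:2, C:1, D:3, E:1, F:2, G:2, H:3. Sum = 14.
n = 8, so closeness = 7/14 = 1/2.

1/2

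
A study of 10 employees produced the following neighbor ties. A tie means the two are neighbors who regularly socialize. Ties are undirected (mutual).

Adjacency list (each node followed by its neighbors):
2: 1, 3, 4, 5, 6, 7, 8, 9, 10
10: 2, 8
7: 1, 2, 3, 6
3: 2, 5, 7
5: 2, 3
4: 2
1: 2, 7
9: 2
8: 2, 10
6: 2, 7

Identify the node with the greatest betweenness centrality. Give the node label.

Unnormalized betweenness of each node: 1:0, 2:29, 3:1/2, 4:0, 5:0, 6:0, 7:3/2, 8:0, 9:0, 10:0.
2 has the largest value, 29, making it the main broker — the node through which the most shortest paths run.

2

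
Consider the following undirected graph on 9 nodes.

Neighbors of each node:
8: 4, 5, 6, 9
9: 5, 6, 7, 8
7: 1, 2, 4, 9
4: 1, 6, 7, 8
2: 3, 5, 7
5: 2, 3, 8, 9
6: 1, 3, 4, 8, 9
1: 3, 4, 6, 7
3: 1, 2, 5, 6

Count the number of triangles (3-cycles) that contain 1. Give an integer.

1's neighbors: 3, 4, 6, and 7.
Neighbor pairs that are themselves tied: 1–3–6; 1–4–6; 1–4–7. Each forms one triangle with 1, for 3 in total.

3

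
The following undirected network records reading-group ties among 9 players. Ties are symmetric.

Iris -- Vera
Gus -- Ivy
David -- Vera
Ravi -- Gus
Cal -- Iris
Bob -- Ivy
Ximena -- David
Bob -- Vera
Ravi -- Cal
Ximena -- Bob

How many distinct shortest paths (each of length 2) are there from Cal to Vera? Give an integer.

1

The shortest distance is 2, and the only length-2 path is Cal–Iris–Vera. So there is exactly 1 shortest path.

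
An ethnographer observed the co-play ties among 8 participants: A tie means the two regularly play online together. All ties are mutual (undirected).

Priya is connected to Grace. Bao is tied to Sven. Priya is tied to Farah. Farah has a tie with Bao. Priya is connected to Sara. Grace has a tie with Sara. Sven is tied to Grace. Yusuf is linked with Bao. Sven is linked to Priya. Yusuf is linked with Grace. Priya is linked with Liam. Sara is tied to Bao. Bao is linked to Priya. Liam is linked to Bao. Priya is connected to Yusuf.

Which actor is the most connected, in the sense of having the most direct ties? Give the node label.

Degrees — Bao:6, Farah:2, Grace:4, Liam:2, Priya:7, Sara:3, Sven:3, Yusuf:3.
The maximum is 7, attained only by Priya.

Priya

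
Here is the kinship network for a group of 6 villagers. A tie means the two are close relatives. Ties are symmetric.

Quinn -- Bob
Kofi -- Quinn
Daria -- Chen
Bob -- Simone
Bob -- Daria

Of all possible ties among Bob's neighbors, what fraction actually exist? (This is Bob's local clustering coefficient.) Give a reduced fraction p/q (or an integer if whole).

0

Bob's neighbors: Daria, Quinn, and Simone (k = 3).
Possible neighbor pairs: C(3,2) = 3. Edges among them: none → e = 0.
Clustering(Bob) = 0/3 = 0.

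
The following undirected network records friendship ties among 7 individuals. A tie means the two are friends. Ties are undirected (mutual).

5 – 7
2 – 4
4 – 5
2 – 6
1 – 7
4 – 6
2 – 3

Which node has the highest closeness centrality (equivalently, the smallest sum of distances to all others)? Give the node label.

Farness (sum of distances to all others) for each node — 1:19, 2:12, 3:17, 4:10, 5:11, 6:13, 7:14.
The smallest farness is 10, for 4, so 4 has the highest closeness.

4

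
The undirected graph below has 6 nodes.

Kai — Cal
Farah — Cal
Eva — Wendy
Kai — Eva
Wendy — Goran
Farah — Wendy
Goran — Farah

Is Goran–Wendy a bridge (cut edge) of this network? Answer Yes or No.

Even without that edge, Goran still reaches Wendy via Goran – Farah – Wendy, so the network stays connected. Not a bridge.

No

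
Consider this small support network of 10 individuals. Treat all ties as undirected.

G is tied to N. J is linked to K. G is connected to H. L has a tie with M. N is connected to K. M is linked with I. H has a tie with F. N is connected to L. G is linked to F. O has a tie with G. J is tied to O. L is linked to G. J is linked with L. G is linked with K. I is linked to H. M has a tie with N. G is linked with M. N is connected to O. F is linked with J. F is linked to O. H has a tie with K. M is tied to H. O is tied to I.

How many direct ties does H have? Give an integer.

H is directly tied to F, G, I, K, and M. That is 5 neighbors, so the degree of H is 5.

5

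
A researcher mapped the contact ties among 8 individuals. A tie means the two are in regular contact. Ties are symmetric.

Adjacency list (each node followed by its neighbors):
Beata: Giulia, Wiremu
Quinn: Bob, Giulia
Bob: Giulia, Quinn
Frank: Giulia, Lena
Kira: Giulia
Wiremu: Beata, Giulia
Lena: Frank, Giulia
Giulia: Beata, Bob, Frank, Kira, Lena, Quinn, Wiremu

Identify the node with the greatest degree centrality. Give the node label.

Degrees — Beata:2, Bob:2, Frank:2, Giulia:7, Kira:1, Lena:2, Quinn:2, Wiremu:2.
The maximum is 7, attained only by Giulia.

Giulia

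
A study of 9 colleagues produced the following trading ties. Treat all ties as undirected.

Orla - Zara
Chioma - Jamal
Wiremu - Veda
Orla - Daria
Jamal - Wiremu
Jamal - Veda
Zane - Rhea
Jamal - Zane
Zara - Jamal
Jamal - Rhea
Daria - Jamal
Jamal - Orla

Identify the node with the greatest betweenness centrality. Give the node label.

Unnormalized betweenness of each node: Chioma:0, Daria:0, Jamal:47/2, Orla:1/2, Rhea:0, Veda:0, Wiremu:0, Zane:0, Zara:0.
Jamal has the largest value, 47/2, making it the main broker — the node through which the most shortest paths run.

Jamal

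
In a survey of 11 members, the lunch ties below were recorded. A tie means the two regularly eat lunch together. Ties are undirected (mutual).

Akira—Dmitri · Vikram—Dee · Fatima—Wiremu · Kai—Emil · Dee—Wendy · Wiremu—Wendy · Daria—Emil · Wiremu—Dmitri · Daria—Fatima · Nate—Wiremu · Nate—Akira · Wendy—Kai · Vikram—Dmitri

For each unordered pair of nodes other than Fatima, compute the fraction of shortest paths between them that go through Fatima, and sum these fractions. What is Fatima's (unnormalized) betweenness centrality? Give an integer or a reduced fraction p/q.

8

Pairs whose geodesics pass through Fatima — Daria–Wiremu: 1; Daria–Nate: 1; Daria–Akira: 2/2; Daria–Dmitri: 1; Daria–Vikram: 1; Daria–Dee: 1/2; Daria–Wendy: 1/2; Wiremu–Emil: 1/2; Nate–Emil: 1/2; Akira–Emil: 2/4; Dmitri–Emil: 1/2.
All other pairs contribute 0.
Summing the contributions gives betweenness(Fatima) = 8.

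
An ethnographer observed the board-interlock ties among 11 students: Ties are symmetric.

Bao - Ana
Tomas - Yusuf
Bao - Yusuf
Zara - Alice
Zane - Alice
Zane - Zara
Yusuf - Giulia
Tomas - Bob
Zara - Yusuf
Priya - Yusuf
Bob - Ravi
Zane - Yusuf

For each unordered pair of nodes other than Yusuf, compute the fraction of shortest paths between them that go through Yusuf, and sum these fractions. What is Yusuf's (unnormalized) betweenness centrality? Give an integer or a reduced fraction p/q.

38

Pairs whose geodesics pass through Yusuf — Zara–Ana: 1; Zara–Ravi: 1; Zara–Priya: 1; Zara–Giulia: 1; Zara–Tomas: 1; Zara–Bob: 1; Zara–Bao: 1; Ana–Ravi: 1; Ana–Zane: 1; Ana–Priya: 1; Ana–Giulia: 1; Ana–Alice: 2/2; Ana–Tomas: 1; Ana–Bob: 1 … (+24 more pairs).
All other pairs contribute 0.
Summing the contributions gives betweenness(Yusuf) = 38.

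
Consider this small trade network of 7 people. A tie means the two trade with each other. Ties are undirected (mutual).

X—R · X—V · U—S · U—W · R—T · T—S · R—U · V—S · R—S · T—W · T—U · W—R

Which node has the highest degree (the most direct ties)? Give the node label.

Degrees — R:5, S:4, T:4, U:4, V:2, W:3, X:2.
The maximum is 5, attained only by R.

R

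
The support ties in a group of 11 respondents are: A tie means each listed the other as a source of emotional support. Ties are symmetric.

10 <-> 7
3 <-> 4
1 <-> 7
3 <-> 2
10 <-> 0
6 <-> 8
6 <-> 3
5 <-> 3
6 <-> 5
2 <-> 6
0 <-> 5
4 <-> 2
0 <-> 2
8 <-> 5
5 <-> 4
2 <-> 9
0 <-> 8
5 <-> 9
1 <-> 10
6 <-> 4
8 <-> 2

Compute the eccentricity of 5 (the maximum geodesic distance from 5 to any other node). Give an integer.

3

Distances from 5: 0:1, 1:3, 2:2, 3:1, 4:1, 6:1, 7:3, 8:1, 9:1, 10:2.
The largest is 3 (to 1 and 7), so the eccentricity of 5 is 3.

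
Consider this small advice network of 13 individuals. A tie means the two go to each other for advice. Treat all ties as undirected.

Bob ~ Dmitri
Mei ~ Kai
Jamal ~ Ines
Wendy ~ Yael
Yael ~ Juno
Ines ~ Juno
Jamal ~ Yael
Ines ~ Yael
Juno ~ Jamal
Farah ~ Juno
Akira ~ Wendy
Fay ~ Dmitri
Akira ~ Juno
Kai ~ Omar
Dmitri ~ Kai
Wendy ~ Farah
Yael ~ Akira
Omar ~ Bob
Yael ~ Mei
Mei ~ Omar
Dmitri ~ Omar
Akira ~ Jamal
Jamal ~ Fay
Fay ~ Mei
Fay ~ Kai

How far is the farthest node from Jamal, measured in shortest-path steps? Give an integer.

3

Distances from Jamal: Akira:1, Bob:3, Dmitri:2, Farah:2, Fay:1, Ines:1, Juno:1, Kai:2, Mei:2, Omar:3, Wendy:2, Yael:1.
The largest is 3 (to Omar and Bob), so the eccentricity of Jamal is 3.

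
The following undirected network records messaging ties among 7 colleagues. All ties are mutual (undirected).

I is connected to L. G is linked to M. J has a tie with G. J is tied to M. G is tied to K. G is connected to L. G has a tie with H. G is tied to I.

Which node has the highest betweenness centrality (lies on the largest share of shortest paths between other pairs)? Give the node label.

Unnormalized betweenness of each node: G:13, H:0, I:0, J:0, K:0, L:0, M:0.
G has the largest value, 13, making it the main broker — the node through which the most shortest paths run.

G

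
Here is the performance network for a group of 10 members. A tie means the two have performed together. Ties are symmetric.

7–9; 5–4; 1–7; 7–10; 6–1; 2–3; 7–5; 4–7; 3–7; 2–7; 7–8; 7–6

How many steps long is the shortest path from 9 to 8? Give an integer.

2

One shortest route is 9 – 7 – 8, which uses 2 edges, and 9 and 8 are not directly tied, so nothing shorter exists. So d(9,8) = 2.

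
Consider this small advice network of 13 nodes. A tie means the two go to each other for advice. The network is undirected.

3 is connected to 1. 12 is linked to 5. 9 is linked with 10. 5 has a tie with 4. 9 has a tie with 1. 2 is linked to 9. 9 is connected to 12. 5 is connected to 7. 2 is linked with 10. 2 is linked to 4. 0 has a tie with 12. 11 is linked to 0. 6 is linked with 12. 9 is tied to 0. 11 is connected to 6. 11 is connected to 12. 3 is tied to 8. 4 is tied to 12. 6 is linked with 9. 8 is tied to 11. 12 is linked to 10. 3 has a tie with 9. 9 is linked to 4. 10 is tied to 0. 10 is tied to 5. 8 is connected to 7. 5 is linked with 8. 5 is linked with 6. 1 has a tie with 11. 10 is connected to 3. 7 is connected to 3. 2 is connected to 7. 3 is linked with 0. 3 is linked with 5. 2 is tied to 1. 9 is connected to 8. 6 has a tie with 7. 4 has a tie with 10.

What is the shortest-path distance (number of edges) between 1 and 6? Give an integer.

One shortest route is 1 – 11 – 6, which uses 2 edges, and 1 and 6 are not directly tied, so nothing shorter exists. So d(1,6) = 2.

2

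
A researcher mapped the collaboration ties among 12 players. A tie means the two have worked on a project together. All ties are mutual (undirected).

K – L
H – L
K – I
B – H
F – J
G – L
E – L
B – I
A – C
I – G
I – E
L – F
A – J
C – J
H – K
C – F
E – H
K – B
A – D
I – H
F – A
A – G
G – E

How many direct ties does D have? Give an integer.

D is directly tied to A. That is 1 neighbor, so the degree of D is 1.

1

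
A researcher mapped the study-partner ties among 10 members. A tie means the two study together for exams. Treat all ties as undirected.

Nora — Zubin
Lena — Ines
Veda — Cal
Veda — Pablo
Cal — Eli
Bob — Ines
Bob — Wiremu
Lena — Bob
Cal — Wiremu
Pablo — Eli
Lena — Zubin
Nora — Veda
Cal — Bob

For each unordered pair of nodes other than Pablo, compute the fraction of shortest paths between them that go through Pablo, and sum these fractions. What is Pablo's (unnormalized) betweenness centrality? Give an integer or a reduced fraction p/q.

Pairs whose geodesics pass through Pablo — Zubin–Eli: 1/3; Eli–Veda: 1/2; Eli–Nora: 1/2.
All other pairs contribute 0.
Summing the contributions gives betweenness(Pablo) = 4/3.

4/3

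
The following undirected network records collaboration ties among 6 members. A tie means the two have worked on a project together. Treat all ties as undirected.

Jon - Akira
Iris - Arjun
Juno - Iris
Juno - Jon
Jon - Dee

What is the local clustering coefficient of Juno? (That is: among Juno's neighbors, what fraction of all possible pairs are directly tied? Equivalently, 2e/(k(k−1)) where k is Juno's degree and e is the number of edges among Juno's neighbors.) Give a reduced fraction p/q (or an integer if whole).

0

Juno's neighbors: Iris and Jon (k = 2).
Possible neighbor pairs: C(2,2) = 1. Edges among them: none → e = 0.
Clustering(Juno) = 0/1.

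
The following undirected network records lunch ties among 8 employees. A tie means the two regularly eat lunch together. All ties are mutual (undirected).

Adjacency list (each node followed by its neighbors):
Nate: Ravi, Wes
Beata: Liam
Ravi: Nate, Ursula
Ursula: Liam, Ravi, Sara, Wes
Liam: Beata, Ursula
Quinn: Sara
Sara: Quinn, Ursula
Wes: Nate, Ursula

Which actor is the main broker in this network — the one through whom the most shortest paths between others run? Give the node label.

Ursula

Unnormalized betweenness of each node: Beata:0, Liam:6, Nate:1/2, Quinn:0, Ravi:5/2, Sara:6, Ursula:33/2, Wes:5/2.
Ursula has the largest value, 33/2, making it the main broker — the node through which the most shortest paths run.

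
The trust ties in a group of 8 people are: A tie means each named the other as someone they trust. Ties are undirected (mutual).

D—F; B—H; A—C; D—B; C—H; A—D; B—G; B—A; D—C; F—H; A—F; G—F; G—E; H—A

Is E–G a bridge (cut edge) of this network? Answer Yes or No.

Without the E–G edge there is no alternate route between E and G, so the network disconnects. It is a bridge.

Yes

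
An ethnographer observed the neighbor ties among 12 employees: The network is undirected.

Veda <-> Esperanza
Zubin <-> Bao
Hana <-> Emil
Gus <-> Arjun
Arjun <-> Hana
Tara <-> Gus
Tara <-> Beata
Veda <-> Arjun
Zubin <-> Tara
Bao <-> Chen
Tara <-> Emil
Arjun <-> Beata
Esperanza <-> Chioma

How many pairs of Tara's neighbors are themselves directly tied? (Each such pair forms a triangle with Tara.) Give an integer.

Tara's neighbors are Beata, Emil, Gus, and Zubin, but none of them are tied to each other, so no triangle contains Tara.

0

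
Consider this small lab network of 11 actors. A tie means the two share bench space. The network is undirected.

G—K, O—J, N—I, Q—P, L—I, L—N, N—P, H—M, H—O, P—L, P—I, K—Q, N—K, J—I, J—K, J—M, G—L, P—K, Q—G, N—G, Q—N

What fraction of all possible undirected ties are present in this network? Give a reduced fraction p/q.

21/55

There are 21 edges and 11 nodes, so the maximum possible is C(11,2) = 55.
Density = 21/55.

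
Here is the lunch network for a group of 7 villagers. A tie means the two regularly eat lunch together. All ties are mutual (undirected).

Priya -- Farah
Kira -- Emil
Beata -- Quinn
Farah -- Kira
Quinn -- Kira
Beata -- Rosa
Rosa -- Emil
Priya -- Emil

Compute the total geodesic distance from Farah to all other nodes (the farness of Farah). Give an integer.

Distances from Farah: Beata:3, Emil:2, Kira:1, Priya:1, Quinn:2, Rosa:3.
Sum = 3 + 2 + 1 + 1 + 2 + 3 = 12.

12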